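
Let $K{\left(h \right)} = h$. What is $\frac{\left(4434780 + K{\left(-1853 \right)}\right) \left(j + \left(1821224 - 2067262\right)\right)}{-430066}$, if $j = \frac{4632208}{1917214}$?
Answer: $\frac{522756092582969887}{206132139031} \approx 2.536 \cdot 10^{6}$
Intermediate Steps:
$j = \frac{2316104}{958607}$ ($j = 4632208 \cdot \frac{1}{1917214} = \frac{2316104}{958607} \approx 2.4161$)
$\frac{\left(4434780 + K{\left(-1853 \right)}\right) \left(j + \left(1821224 - 2067262\right)\right)}{-430066} = \frac{\left(4434780 - 1853\right) \left(\frac{2316104}{958607} + \left(1821224 - 2067262\right)\right)}{-430066} = 4432927 \left(\frac{2316104}{958607} + \left(1821224 - 2067262\right)\right) \left(- \frac{1}{430066}\right) = 4432927 \left(\frac{2316104}{958607} - 246038\right) \left(- \frac{1}{430066}\right) = 4432927 \left(- \frac{235851432962}{958607}\right) \left(- \frac{1}{430066}\right) = \left(- \frac{1045512185165939774}{958607}\right) \left(- \frac{1}{430066}\right) = \frac{522756092582969887}{206132139031}$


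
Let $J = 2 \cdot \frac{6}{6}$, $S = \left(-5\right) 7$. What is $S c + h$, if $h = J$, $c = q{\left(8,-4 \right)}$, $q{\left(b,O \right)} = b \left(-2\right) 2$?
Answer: $1122$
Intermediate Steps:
$S = -35$
$q{\left(b,O \right)} = - 4 b$ ($q{\left(b,O \right)} = - 2 b 2 = - 4 b$)
$c = -32$ ($c = \left(-4\right) 8 = -32$)
$J = 2$ ($J = 2 \cdot 6 \cdot \frac{1}{6} = 2 \cdot 1 = 2$)
$h = 2$
$S c + h = \left(-35\right) \left(-32\right) + 2 = 1120 + 2 = 1122$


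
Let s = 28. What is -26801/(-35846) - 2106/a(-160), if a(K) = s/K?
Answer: 3019854647/250922 ≈ 12035.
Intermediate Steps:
a(K) = 28/K
-26801/(-35846) - 2106/a(-160) = -26801/(-35846) - 2106/(28/(-160)) = -26801*(-1/35846) - 2106/(28*(-1/160)) = 26801/35846 - 2106/(-7/40) = 26801/35846 - 2106*(-40/7) = 26801/35846 + 84240/7 = 3019854647/250922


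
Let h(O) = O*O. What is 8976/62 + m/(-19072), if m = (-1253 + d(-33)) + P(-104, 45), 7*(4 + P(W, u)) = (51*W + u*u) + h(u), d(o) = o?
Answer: 149871189/1034656 ≈ 144.85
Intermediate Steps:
h(O) = O²
P(W, u) = -4 + 2*u²/7 + 51*W/7 (P(W, u) = -4 + ((51*W + u*u) + u²)/7 = -4 + ((51*W + u²) + u²)/7 = -4 + ((u² + 51*W) + u²)/7 = -4 + (2*u² + 51*W)/7 = -4 + (2*u²/7 + 51*W/7) = -4 + 2*u²/7 + 51*W/7)
m = -10284/7 (m = (-1253 - 33) + (-4 + (2/7)*45² + (51/7)*(-104)) = -1286 + (-4 + (2/7)*2025 - 5304/7) = -1286 + (-4 + 4050/7 - 5304/7) = -1286 - 1282/7 = -10284/7 ≈ -1469.1)
8976/62 + m/(-19072) = 8976/62 - 10284/7/(-19072) = 8976*(1/62) - 10284/7*(-1/19072) = 4488/31 + 2571/33376 = 149871189/1034656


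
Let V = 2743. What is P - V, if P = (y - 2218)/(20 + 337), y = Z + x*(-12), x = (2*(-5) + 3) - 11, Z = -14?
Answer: -46727/17 ≈ -2748.6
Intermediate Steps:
x = -18 (x = (-10 + 3) - 11 = -7 - 11 = -18)
y = 202 (y = -14 - 18*(-12) = -14 + 216 = 202)
P = -96/17 (P = (202 - 2218)/(20 + 337) = -2016/357 = -2016*1/357 = -96/17 ≈ -5.6471)
P - V = -96/17 - 1*2743 = -96/17 - 2743 = -46727/17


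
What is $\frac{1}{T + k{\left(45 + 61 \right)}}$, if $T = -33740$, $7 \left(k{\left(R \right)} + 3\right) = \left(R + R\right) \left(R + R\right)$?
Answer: $- \frac{7}{191257} \approx -3.66 \cdot 10^{-5}$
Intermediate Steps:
$k{\left(R \right)} = -3 + \frac{4 R^{2}}{7}$ ($k{\left(R \right)} = -3 + \frac{\left(R + R\right) \left(R + R\right)}{7} = -3 + \frac{2 R 2 R}{7} = -3 + \frac{4 R^{2}}{7}$)
$\frac{1}{T + k{\left(45 + 61 \right)}} = \frac{1}{-33740 - \left(3 - \frac{4 \left(45 + 61\right)^{2}}{7}\right)} = \frac{1}{-33740 - \left(3 - \frac{4 \cdot 106^{2}}{7}\right)} = \frac{1}{-33740 + \left(-3 + \frac{4}{7} \cdot 11236\right)} = \frac{1}{-33740 + \left(-3 + \frac{44944}{7}\right)} = \frac{1}{-33740 + \frac{44923}{7}} = \frac{1}{- \frac{191257}{7}} = - \frac{7}{191257}$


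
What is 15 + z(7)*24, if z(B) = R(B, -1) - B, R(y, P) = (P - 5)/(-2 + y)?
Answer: -909/5 ≈ -181.80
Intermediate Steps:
R(y, P) = (-5 + P)/(-2 + y)
z(B) = -B - 6/(-2 + B) (z(B) = (-5 - 1)/(-2 + B) - B = -6/(-2 + B) - B = -B - 6/(-2 + B))
15 + z(7)*24 = 15 + ((-6 - 1*7*(-2 + 7))/(-2 + 7))*24 = 15 + ((-6 - 1*7*5)/5)*24 = 15 + ((-6 - 35)/5)*24 = 15 + ((1/5)*(-41))*24 = 15 - 41/5*24 = 15 - 984/5 = -909/5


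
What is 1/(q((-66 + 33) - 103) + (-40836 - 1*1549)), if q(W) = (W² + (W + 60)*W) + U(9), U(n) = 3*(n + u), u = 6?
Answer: -1/13508 ≈ -7.4030e-5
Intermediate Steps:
U(n) = 18 + 3*n (U(n) = 3*(n + 6) = 3*(6 + n) = 18 + 3*n)
q(W) = 45 + W² + W*(60 + W) (q(W) = (W² + (W + 60)*W) + (18 + 3*9) = (W² + (60 + W)*W) + (18 + 27) = (W² + W*(60 + W)) + 45 = 45 + W² + W*(60 + W))
1/(q((-66 + 33) - 103) + (-40836 - 1*1549)) = 1/((45 + 2*((-66 + 33) - 103)² + 60*((-66 + 33) - 103)) + (-40836 - 1*1549)) = 1/((45 + 2*(-33 - 103)² + 60*(-33 - 103)) + (-40836 - 1549)) = 1/((45 + 2*(-136)² + 60*(-136)) - 42385) = 1/((45 + 2*18496 - 8160) - 42385) = 1/((45 + 36992 - 8160) - 42385) = 1/(28877 - 42385) = 1/(-13508) = -1/13508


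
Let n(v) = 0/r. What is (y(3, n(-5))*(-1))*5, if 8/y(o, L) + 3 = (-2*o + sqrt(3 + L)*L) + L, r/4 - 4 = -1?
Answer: 40/9 ≈ 4.4444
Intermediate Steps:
r = 12 (r = 16 + 4*(-1) = 16 - 4 = 12)
n(v) = 0 (n(v) = 0/12 = 0*(1/12) = 0)
y(o, L) = 8/(-3 + L - 2*o + L*sqrt(3 + L)) (y(o, L) = 8/(-3 + ((-2*o + sqrt(3 + L)*L) + L)) = 8/(-3 + ((-2*o + L*sqrt(3 + L)) + L)) = 8/(-3 + (L - 2*o + L*sqrt(3 + L))) = 8/(-3 + L - 2*o + L*sqrt(3 + L)))
(y(3, n(-5))*(-1))*5 = ((8/(-3 + 0 - 2*3 + 0*sqrt(3 + 0)))*(-1))*5 = ((8/(-3 + 0 - 6 + 0*sqrt(3)))*(-1))*5 = ((8/(-3 + 0 - 6 + 0))*(-1))*5 = ((8/(-9))*(-1))*5 = ((8*(-1/9))*(-1))*5 = -8/9*(-1)*5 = (8/9)*5 = 40/9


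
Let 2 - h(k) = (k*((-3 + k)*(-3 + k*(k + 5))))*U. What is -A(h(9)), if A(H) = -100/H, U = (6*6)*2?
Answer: -50/239111 ≈ -0.00020911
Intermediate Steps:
U = 72 (U = 36*2 = 72)
h(k) = 2 - 72*k*(-3 + k)*(-3 + k*(5 + k)) (h(k) = 2 - k*((-3 + k)*(-3 + k*(k + 5)))*72 = 2 - k*((-3 + k)*(-3 + k*(5 + k)))*72 = 2 - k*(-3 + k)*(-3 + k*(5 + k))*72 = 2 - 72*k*(-3 + k)*(-3 + k*(5 + k)))
-A(h(9)) = -(-100)/(2 - 648*9 - 144*9**3 - 72*9**4 + 1296*9**2) = -(-100)/(2 - 5832 - 144*729 - 72*6561 + 1296*81) = -(-100)/(2 - 5832 - 104976 - 472392 + 104976) = -(-100)/(-478222) = -(-100)*(-1)/478222 = -1*50/239111 = -50/239111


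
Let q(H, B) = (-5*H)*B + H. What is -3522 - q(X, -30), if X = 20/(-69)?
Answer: -239998/69 ≈ -3478.2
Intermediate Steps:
X = -20/69 (X = 20*(-1/69) = -20/69 ≈ -0.28986)
q(H, B) = H - 5*B*H (q(H, B) = -5*B*H + H = H - 5*B*H)
-3522 - q(X, -30) = -3522 - (-20)*(1 - 5*(-30))/69 = -3522 - (-20)*(1 + 150)/69 = -3522 - (-20)*151/69 = -3522 - 1*(-3020/69) = -3522 + 3020/69 = -239998/69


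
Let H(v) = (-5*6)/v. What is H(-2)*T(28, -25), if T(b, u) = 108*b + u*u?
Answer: 54735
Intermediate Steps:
T(b, u) = u² + 108*b (T(b, u) = 108*b + u² = u² + 108*b)
H(v) = -30/v
H(-2)*T(28, -25) = (-30/(-2))*((-25)² + 108*28) = (-30*(-½))*(625 + 3024) = 15*3649 = 54735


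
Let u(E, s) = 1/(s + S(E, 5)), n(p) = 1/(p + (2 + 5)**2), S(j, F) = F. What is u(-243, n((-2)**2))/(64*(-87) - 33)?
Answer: -53/1489866 ≈ -3.5574e-5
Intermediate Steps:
n(p) = 1/(49 + p) (n(p) = 1/(p + 7**2) = 1/(p + 49) = 1/(49 + p))
u(E, s) = 1/(5 + s) (u(E, s) = 1/(s + 5) = 1/(5 + s))
u(-243, n((-2)**2))/(64*(-87) - 33) = 1/((5 + 1/(49 + (-2)**2))*(64*(-87) - 33)) = 1/((5 + 1/(49 + 4))*(-5568 - 33)) = 1/((5 + 1/53)*(-5601)) = -1/5601/(5 + 1/53) = -1/5601/(266/53) = (53/266)*(-1/5601) = -53/1489866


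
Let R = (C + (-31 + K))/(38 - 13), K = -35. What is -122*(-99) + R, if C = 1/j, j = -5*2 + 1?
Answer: 543391/45 ≈ 12075.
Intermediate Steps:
j = -9 (j = -10 + 1 = -9)
C = -⅑ (C = 1/(-9) = -⅑ ≈ -0.11111)
R = -119/45 (R = (-⅑ + (-31 - 35))/(38 - 13) = (-⅑ - 66)/25 = -595/9*1/25 = -119/45 ≈ -2.6444)
-122*(-99) + R = -122*(-99) - 119/45 = 12078 - 119/45 = 543391/45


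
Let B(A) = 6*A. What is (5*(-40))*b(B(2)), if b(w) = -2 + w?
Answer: -2000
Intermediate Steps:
(5*(-40))*b(B(2)) = (5*(-40))*(-2 + 6*2) = -200*(-2 + 12) = -200*10 = -2000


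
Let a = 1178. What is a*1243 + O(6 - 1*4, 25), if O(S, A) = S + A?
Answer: 1464281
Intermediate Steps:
O(S, A) = A + S
a*1243 + O(6 - 1*4, 25) = 1178*1243 + (25 + (6 - 1*4)) = 1464254 + (25 + (6 - 4)) = 1464254 + (25 + 2) = 1464254 + 27 = 1464281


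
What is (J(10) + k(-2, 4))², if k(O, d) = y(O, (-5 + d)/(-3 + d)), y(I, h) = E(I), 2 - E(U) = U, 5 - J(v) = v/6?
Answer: 484/9 ≈ 53.778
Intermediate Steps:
J(v) = 5 - v/6
E(U) = 2 - U
y(I, h) = 2 - I
k(O, d) = 2 - O
(J(10) + k(-2, 4))² = ((5 - ⅙*10) + (2 - 1*(-2)))² = ((5 - 5/3) + (2 + 2))² = (10/3 + 4)² = (22/3)² = 484/9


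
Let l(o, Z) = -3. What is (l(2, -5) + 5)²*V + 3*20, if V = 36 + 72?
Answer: 492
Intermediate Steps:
V = 108
(l(2, -5) + 5)²*V + 3*20 = (-3 + 5)²*108 + 3*20 = 2²*108 + 60 = 4*108 + 60 = 432 + 60 = 492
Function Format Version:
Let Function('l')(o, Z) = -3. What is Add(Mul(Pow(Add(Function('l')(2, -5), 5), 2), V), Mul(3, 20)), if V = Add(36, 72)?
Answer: 492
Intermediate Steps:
V = 108
Add(Mul(Pow(Add(Function('l')(2, -5), 5), 2), V), Mul(3, 20)) = Add(Mul(Pow(Add(-3, 5), 2), 108), Mul(3, 20)) = Add(Mul(Pow(2, 2), 108), 60) = Add(Mul(4, 108), 60) = Add(432, 60) = 492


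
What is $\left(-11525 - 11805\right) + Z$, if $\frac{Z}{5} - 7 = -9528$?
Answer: $-70935$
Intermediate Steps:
$Z = -47605$ ($Z = 35 + 5 \left(-9528\right) = 35 - 47640 = -47605$)
$\left(-11525 - 11805\right) + Z = \left(-11525 - 11805\right) - 47605 = -23330 - 47605 = -70935$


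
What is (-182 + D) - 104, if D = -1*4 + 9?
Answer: -281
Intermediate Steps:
D = 5 (D = -4 + 9 = 5)
(-182 + D) - 104 = (-182 + 5) - 104 = -177 - 104 = -281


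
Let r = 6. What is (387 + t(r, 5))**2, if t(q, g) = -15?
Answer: 138384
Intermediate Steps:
(387 + t(r, 5))**2 = (387 - 15)**2 = 372**2 = 138384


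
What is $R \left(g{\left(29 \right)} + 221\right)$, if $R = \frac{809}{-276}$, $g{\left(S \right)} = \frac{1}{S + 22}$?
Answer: $- \frac{2279762}{3519} \approx -647.84$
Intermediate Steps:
$g{\left(S \right)} = \frac{1}{22 + S}$
$R = - \frac{809}{276}$ ($R = 809 \left(- \frac{1}{276}\right) = - \frac{809}{276} \approx -2.9312$)
$R \left(g{\left(29 \right)} + 221\right) = - \frac{809 \left(\frac{1}{22 + 29} + 221\right)}{276} = - \frac{809 \left(\frac{1}{51} + 221\right)}{276} = \left(- \frac{809}{276}\right) \frac{11272}{51} = - \frac{2279762}{3519}$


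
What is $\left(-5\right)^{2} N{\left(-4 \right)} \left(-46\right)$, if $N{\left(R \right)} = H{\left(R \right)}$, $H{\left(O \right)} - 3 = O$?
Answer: $1150$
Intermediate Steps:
$H{\left(O \right)} = 3 + O$
$N{\left(R \right)} = 3 + R$
$\left(-5\right)^{2} N{\left(-4 \right)} \left(-46\right) = \left(-5\right)^{2} \left(3 - 4\right) \left(-46\right) = 25 \left(-1\right) \left(-46\right) = \left(-25\right) \left(-46\right) = 1150$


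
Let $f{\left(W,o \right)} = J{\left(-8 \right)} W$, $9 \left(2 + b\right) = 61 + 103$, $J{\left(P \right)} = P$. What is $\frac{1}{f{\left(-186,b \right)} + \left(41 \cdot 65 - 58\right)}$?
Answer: $\frac{1}{4095} \approx 0.0002442$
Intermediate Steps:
$b = \frac{146}{9}$ ($b = -2 + \frac{61 + 103}{9} = -2 + \frac{1}{9} \cdot 164 = -2 + \frac{164}{9} = \frac{146}{9} \approx 16.222$)
$f{\left(W,o \right)} = - 8 W$
$\frac{1}{f{\left(-186,b \right)} + \left(41 \cdot 65 - 58\right)} = \frac{1}{\left(-8\right) \left(-186\right) + \left(41 \cdot 65 - 58\right)} = \frac{1}{1488 + \left(2665 - 58\right)} = \frac{1}{1488 + 2607} = \frac{1}{4095}$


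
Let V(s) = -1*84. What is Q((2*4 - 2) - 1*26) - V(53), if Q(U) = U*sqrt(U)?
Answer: 84 - 40*I*sqrt(5) ≈ 84.0 - 89.443*I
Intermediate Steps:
V(s) = -84
Q(U) = U**(3/2)
Q((2*4 - 2) - 1*26) - V(53) = ((2*4 - 2) - 1*26)**(3/2) - 1*(-84) = ((8 - 2) - 26)**(3/2) + 84 = (6 - 26)**(3/2) + 84 = (-20)**(3/2) + 84 = -40*I*sqrt(5) + 84 = 84 - 40*I*sqrt(5)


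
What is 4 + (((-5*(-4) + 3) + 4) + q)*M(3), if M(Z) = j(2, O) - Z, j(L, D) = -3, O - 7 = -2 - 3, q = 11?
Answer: -224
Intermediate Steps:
O = 2 (O = 7 + (-2 - 3) = 7 - 5 = 2)
M(Z) = -3 - Z
4 + (((-5*(-4) + 3) + 4) + q)*M(3) = 4 + (((-5*(-4) + 3) + 4) + 11)*(-3 - 1*3) = 4 + (((20 + 3) + 4) + 11)*(-3 - 3) = 4 + ((23 + 4) + 11)*(-6) = 4 + (27 + 11)*(-6) = 4 + 38*(-6) = 4 - 228 = -224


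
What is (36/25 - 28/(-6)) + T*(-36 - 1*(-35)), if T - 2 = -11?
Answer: 1133/75 ≈ 15.107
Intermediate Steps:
T = -9 (T = 2 - 11 = -9)
(36/25 - 28/(-6)) + T*(-36 - 1*(-35)) = (36/25 - 28/(-6)) - 9*(-36 - 1*(-35)) = (36*(1/25) - 28*(-1/6)) - 9*(-36 + 35) = (36/25 + 14/3) - 9*(-1) = 458/75 + 9 = 1133/75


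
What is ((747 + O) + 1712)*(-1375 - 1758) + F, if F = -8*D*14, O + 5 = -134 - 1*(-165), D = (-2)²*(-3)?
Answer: -7784161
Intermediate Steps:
D = -12 (D = 4*(-3) = -12)
O = 26 (O = -5 + (-134 - 1*(-165)) = -5 + (-134 + 165) = -5 + 31 = 26)
F = 1344 (F = -8*(-12)*14 = 96*14 = 1344)
((747 + O) + 1712)*(-1375 - 1758) + F = ((747 + 26) + 1712)*(-1375 - 1758) + 1344 = (773 + 1712)*(-3133) + 1344 = 2485*(-3133) + 1344 = -7785505 + 1344 = -7784161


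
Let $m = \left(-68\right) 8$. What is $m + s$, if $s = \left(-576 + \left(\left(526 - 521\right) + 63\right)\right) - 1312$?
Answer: $-2364$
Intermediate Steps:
$m = -544$
$s = -1820$ ($s = \left(-576 + \left(5 + 63\right)\right) - 1312 = \left(-576 + 68\right) - 1312 = -508 - 1312 = -1820$)
$m + s = -544 - 1820 = -2364$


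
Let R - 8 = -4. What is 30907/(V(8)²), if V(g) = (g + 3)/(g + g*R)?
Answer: 49451200/121 ≈ 4.0869e+5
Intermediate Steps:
R = 4 (R = 8 - 4 = 4)
V(g) = (3 + g)/(5*g) (V(g) = (g + 3)/(g + g*4) = (3 + g)/(g + 4*g) = (3 + g)/((5*g)) = (3 + g)*(1/(5*g)) = (3 + g)/(5*g))
30907/(V(8)²) = 30907/(((⅕)*(3 + 8)/8)²) = 30907/(((⅕)*(⅛)*11)²) = 30907/((11/40)²) = 30907/(121/1600) = 30907*(1600/121) = 49451200/121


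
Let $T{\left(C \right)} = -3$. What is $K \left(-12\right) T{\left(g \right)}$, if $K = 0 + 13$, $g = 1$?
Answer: $468$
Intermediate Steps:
$K = 13$
$K \left(-12\right) T{\left(g \right)} = 13 \left(-12\right) \left(-3\right) = \left(-156\right) \left(-3\right) = 468$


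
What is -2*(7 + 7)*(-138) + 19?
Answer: 3883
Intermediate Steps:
-2*(7 + 7)*(-138) + 19 = -2*14*(-138) + 19 = -28*(-138) + 19 = 3864 + 19 = 3883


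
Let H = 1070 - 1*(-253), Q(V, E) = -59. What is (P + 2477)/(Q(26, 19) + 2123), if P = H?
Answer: 475/258 ≈ 1.8411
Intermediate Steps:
H = 1323 (H = 1070 + 253 = 1323)
P = 1323
(P + 2477)/(Q(26, 19) + 2123) = (1323 + 2477)/(-59 + 2123) = 3800/2064 = 3800*(1/2064) = 475/258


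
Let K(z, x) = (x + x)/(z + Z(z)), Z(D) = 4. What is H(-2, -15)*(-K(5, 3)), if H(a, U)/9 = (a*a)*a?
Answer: 48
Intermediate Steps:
K(z, x) = 2*x/(4 + z) (K(z, x) = (x + x)/(z + 4) = (2*x)/(4 + z) = 2*x/(4 + z))
H(a, U) = 9*a³ (H(a, U) = 9*((a*a)*a) = 9*(a²*a) = 9*a³)
H(-2, -15)*(-K(5, 3)) = (9*(-2)³)*(-2*3/(4 + 5)) = (9*(-8))*(-2*3/9) = -(-72)*2*3*(⅑) = -(-72)*2/3 = -72*(-⅔) = 48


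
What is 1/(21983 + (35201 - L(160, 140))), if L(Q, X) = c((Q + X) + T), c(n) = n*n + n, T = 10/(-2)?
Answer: -1/30136 ≈ -3.3183e-5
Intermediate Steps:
T = -5 (T = 10*(-½) = -5)
c(n) = n + n² (c(n) = n² + n = n + n²)
L(Q, X) = (-5 + Q + X)*(-4 + Q + X) (L(Q, X) = ((Q + X) - 5)*(1 + ((Q + X) - 5)) = (-5 + Q + X)*(1 + (-5 + Q + X)) = (-5 + Q + X)*(-4 + Q + X))
1/(21983 + (35201 - L(160, 140))) = 1/(21983 + (35201 - (-5 + 160 + 140)*(-4 + 160 + 140))) = 1/(21983 + (35201 - 295*296)) = 1/(21983 + (35201 - 1*87320)) = 1/(21983 + (35201 - 87320)) = 1/(21983 - 52119) = 1/(-30136) = -1/30136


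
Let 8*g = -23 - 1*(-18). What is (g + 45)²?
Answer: 126025/64 ≈ 1969.1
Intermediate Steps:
g = -5/8 (g = (-23 - 1*(-18))/8 = (-23 + 18)/8 = (⅛)*(-5) = -5/8 ≈ -0.62500)
(g + 45)² = (-5/8 + 45)² = (355/8)² = 126025/64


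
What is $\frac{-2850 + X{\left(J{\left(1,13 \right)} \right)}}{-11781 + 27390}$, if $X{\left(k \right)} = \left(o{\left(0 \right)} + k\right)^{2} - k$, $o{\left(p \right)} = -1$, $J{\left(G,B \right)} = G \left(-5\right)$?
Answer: $- \frac{2809}{15609} \approx -0.17996$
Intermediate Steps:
$J{\left(G,B \right)} = - 5 G$
$X{\left(k \right)} = \left(-1 + k\right)^{2} - k$
$\frac{-2850 + X{\left(J{\left(1,13 \right)} \right)}}{-11781 + 27390} = \frac{-2850 - \left(-5 - \left(-1 - 5\right)^{2}\right)}{-11781 + 27390} = \frac{-2850 - \left(-5 - \left(-1 - 5\right)^{2}\right)}{15609} = \left(-2850 + \left(\left(-6\right)^{2} + 5\right)\right) \frac{1}{15609} = \left(-2850 + \left(36 + 5\right)\right) \frac{1}{15609} = \left(-2850 + 41\right) \frac{1}{15609} = \left(-2809\right) \frac{1}{15609} = - \frac{2809}{15609}$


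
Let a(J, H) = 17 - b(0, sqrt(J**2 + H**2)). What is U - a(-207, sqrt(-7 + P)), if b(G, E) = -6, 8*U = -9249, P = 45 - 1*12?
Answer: -9433/8 ≈ -1179.1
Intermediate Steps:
P = 33 (P = 45 - 12 = 33)
U = -9249/8 (U = (1/8)*(-9249) = -9249/8 ≈ -1156.1)
a(J, H) = 23 (a(J, H) = 17 - 1*(-6) = 17 + 6 = 23)
U - a(-207, sqrt(-7 + P)) = -9249/8 - 1*23 = -9249/8 - 23 = -9433/8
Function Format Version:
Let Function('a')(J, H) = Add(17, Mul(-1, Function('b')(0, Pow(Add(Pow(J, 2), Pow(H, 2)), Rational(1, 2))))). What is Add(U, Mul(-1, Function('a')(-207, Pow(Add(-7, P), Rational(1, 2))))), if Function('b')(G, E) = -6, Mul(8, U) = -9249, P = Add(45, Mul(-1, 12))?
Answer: Rational(-9433, 8) ≈ -1179.1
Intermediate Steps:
P = 33 (P = Add(45, -12) = 33)
U = Rational(-9249, 8) (U = Mul(Rational(1, 8), -9249) = Rational(-9249, 8) ≈ -1156.1)
Function('a')(J, H) = 23 (Function('a')(J, H) = Add(17, Mul(-1, -6)) = Add(17, 6) = 23)
Add(U, Mul(-1, Function('a')(-207, Pow(Add(-7, P), Rational(1, 2))))) = Add(Rational(-9249, 8), Mul(-1, 23)) = Add(Rational(-9249, 8), -23) = Rational(-9433, 8)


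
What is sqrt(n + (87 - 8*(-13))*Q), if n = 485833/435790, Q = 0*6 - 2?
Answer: 3*I*sqrt(8037223982570)/435790 ≈ 19.516*I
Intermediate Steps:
Q = -2 (Q = 0 - 2 = -2)
n = 485833/435790 (n = 485833*(1/435790) = 485833/435790 ≈ 1.1148)
sqrt(n + (87 - 8*(-13))*Q) = sqrt(485833/435790 + (87 - 8*(-13))*(-2)) = sqrt(485833/435790 + (87 + 104)*(-2)) = sqrt(485833/435790 + 191*(-2)) = sqrt(485833/435790 - 382) = sqrt(-165985947/435790) = 3*I*sqrt(8037223982570)/435790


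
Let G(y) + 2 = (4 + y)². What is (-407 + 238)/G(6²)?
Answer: -169/1598 ≈ -0.10576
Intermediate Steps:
G(y) = -2 + (4 + y)²
(-407 + 238)/G(6²) = (-407 + 238)/(-2 + (4 + 6²)²) = -169/(-2 + (4 + 36)²) = -169/(-2 + 40²) = -169/(-2 + 1600) = -169/1598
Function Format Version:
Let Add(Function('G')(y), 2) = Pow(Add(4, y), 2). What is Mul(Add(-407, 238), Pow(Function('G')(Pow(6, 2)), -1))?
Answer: Rational(-169, 1598) ≈ -0.10576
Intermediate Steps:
Function('G')(y) = Add(-2, Pow(Add(4, y), 2))
Mul(Add(-407, 238), Pow(Function('G')(Pow(6, 2)), -1)) = Mul(Add(-407, 238), Pow(Add(-2, Pow(Add(4, Pow(6, 2)), 2)), -1)) = Mul(-169, Pow(Add(-2, Pow(Add(4, 36), 2)), -1)) = Mul(-169, Pow(Add(-2, Pow(40, 2)), -1)) = Mul(-169, Pow(Add(-2, 1600), -1)) = Mul(-169, Pow(1598, -1)) = Mul(-169, Rational(1, 1598)) = Rational(-169, 1598)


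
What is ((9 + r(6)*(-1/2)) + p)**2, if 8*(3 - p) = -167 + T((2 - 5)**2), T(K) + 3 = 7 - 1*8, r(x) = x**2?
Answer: 15129/64 ≈ 236.39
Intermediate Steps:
T(K) = -4 (T(K) = -3 + (7 - 1*8) = -3 + (7 - 8) = -3 - 1 = -4)
p = 195/8 (p = 3 - (-167 - 4)/8 = 3 - 1/8*(-171) = 3 + 171/8 = 195/8 ≈ 24.375)
((9 + r(6)*(-1/2)) + p)**2 = ((9 + 6**2*(-1/2)) + 195/8)**2 = ((9 + 36*(-1*1/2)) + 195/8)**2 = ((9 + 36*(-1/2)) + 195/8)**2 = ((9 - 18) + 195/8)**2 = (-9 + 195/8)**2 = (123/8)**2 = 15129/64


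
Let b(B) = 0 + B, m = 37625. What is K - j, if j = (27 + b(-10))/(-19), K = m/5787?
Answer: 813254/109953 ≈ 7.3964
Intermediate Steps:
b(B) = B
K = 37625/5787 ≈ 6.5016
j = -17/19 (j = (27 - 10)/(-19) = -1/19*17 = -17/19 ≈ -0.89474)
K - j = 37625/5787 - 1*(-17/19) = 37625/5787 + 17/19 = 813254/109953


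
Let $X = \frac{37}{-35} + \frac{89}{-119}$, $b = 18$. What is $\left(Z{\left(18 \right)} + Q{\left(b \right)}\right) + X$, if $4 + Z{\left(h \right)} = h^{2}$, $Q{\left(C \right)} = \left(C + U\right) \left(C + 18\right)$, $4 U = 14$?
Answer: $\frac{649856}{595} \approx 1092.2$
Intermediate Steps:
$U = \frac{7}{2}$ ($U = \frac{1}{4} \cdot 14 = \frac{7}{2} \approx 3.5$)
$Q{\left(C \right)} = \left(18 + C\right) \left(\frac{7}{2} + C\right)$ ($Q{\left(C \right)} = \left(C + \frac{7}{2}\right) \left(C + 18\right) = \left(\frac{7}{2} + C\right) \left(18 + C\right) = \left(18 + C\right) \left(\frac{7}{2} + C\right)$)
$Z{\left(h \right)} = -4 + h^{2}$
$X = - \frac{1074}{595}$ ($X = 37 \left(- \frac{1}{35}\right) + 89 \left(- \frac{1}{119}\right) = - \frac{37}{35} - \frac{89}{119} = - \frac{1074}{595} \approx -1.805$)
$\left(Z{\left(18 \right)} + Q{\left(b \right)}\right) + X = \left(\left(-4 + 18^{2}\right) + \left(63 + 18^{2} + \frac{43}{2} \cdot 18\right)\right) - \frac{1074}{595} = \left(\left(-4 + 324\right) + \left(63 + 324 + 387\right)\right) - \frac{1074}{595} = \left(320 + 774\right) - \frac{1074}{595} = 1094 - \frac{1074}{595} = \frac{649856}{595}$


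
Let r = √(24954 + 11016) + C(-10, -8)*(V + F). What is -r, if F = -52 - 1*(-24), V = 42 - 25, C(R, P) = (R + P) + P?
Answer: -286 - √35970 ≈ -475.66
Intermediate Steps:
C(R, P) = R + 2*P (C(R, P) = (P + R) + P = R + 2*P)
V = 17
F = -28 (F = -52 + 24 = -28)
r = 286 + √35970 (r = √(24954 + 11016) + (-10 + 2*(-8))*(17 - 28) = √35970 + (-10 - 16)*(-11) = √35970 - 26*(-11) = √35970 + 286 = 286 + √35970 ≈ 475.66)
-r = -(286 + √35970) = -286 - √35970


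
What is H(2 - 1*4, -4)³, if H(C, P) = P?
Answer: -64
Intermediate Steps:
H(2 - 1*4, -4)³ = (-4)³ = -64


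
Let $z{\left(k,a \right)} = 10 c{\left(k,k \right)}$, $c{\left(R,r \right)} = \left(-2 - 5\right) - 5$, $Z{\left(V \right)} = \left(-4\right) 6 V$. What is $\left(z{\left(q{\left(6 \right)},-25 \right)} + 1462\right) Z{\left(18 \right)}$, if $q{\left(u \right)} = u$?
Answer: $-579744$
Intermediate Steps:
$Z{\left(V \right)} = - 24 V$
$c{\left(R,r \right)} = -12$ ($c{\left(R,r \right)} = -7 - 5 = -12$)
$z{\left(k,a \right)} = -120$ ($z{\left(k,a \right)} = 10 \left(-12\right) = -120$)
$\left(z{\left(q{\left(6 \right)},-25 \right)} + 1462\right) Z{\left(18 \right)} = \left(-120 + 1462\right) \left(\left(-24\right) 18\right) = 1342 \left(-432\right) = -579744$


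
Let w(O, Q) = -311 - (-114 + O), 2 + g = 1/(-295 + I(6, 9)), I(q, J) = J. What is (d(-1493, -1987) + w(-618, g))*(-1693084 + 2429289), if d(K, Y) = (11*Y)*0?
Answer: 309942305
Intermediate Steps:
d(K, Y) = 0
g = -573/286 (g = -2 + 1/(-295 + 9) = -2 + 1/(-286) = -2 - 1/286 = -573/286 ≈ -2.0035)
w(O, Q) = -197 - O (w(O, Q) = -311 + (114 - O) = -197 - O)
(d(-1493, -1987) + w(-618, g))*(-1693084 + 2429289) = (0 + (-197 - 1*(-618)))*(-1693084 + 2429289) = (0 + (-197 + 618))*736205 = (0 + 421)*736205 = 421*736205 = 309942305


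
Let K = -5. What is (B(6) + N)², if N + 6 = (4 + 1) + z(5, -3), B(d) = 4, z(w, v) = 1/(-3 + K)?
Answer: 529/64 ≈ 8.2656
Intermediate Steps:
z(w, v) = -⅛ (z(w, v) = 1/(-3 - 5) = 1/(-8) = -⅛)
N = -9/8 (N = -6 + ((4 + 1) - ⅛) = -6 + (5 - ⅛) = -6 + 39/8 = -9/8 ≈ -1.1250)
(B(6) + N)² = (4 - 9/8)² = (23/8)² = 529/64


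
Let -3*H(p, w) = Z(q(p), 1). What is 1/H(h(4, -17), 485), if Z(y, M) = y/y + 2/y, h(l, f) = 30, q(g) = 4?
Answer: -2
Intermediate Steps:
Z(y, M) = 1 + 2/y
H(p, w) = -½ (H(p, w) = -(2 + 4)/(3*4) = -6/12 = -⅓*3/2 = -½)
1/H(h(4, -17), 485) = 1/(-½) = -2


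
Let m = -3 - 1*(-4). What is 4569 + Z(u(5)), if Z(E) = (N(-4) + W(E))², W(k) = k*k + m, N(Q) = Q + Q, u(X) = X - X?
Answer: 4618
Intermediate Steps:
u(X) = 0
N(Q) = 2*Q
m = 1 (m = -3 + 4 = 1)
W(k) = 1 + k² (W(k) = k*k + 1 = k² + 1 = 1 + k²)
Z(E) = (-7 + E²)² (Z(E) = (2*(-4) + (1 + E²))² = (-8 + (1 + E²))² = (-7 + E²)²)
4569 + Z(u(5)) = 4569 + (-7 + 0²)² = 4569 + (-7 + 0)² = 4569 + (-7)² = 4569 + 49 = 4618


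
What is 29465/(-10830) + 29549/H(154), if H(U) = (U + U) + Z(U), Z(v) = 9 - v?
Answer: 63042575/353058 ≈ 178.56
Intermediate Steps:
H(U) = 9 + U (H(U) = (U + U) + (9 - U) = 2*U + (9 - U) = 9 + U)
29465/(-10830) + 29549/H(154) = 29465/(-10830) + 29549/(9 + 154) = 29465*(-1/10830) + 29549/163 = -5893/2166 + 29549*(1/163) = -5893/2166 + 29549/163 = 63042575/353058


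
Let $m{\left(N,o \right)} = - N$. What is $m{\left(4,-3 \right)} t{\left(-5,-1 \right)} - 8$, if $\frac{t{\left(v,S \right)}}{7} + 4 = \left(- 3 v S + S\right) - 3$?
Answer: $636$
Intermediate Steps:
$t{\left(v,S \right)} = -49 + 7 S - 21 S v$ ($t{\left(v,S \right)} = -28 + 7 \left(\left(- 3 v S + S\right) - 3\right) = -28 + 7 \left(\left(- 3 S v + S\right) - 3\right) = -28 + 7 \left(\left(S - 3 S v\right) - 3\right) = -28 + 7 \left(-3 + S - 3 S v\right) = -28 - \left(21 - 7 S + 21 S v\right) = -49 + 7 S - 21 S v$)
$m{\left(4,-3 \right)} t{\left(-5,-1 \right)} - 8 = \left(-1\right) 4 \left(-49 + 7 \left(-1\right) - \left(-21\right) \left(-5\right)\right) - 8 = - 4 \left(-49 - 7 - 105\right) - 8 = \left(-4\right) \left(-161\right) - 8 = 644 - 8 = 636$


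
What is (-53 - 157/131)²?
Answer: 50410000/17161 ≈ 2937.5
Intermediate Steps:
(-53 - 157/131)² = (-7100/131)² = 50410000/17161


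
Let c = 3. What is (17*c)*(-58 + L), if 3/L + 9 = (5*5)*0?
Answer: -2975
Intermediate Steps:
L = -⅓ (L = 3/(-9 + (5*5)*0) = 3/(-9 + 25*0) = 3/(-9 + 0) = 3/(-9) = 3*(-⅑) = -⅓ ≈ -0.33333)
(17*c)*(-58 + L) = (17*3)*(-58 - ⅓) = 51*(-175/3) = -2975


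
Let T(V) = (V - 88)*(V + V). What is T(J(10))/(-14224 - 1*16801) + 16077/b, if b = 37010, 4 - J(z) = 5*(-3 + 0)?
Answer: 119165829/229647050 ≈ 0.51891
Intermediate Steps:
J(z) = 19 (J(z) = 4 - 5*(-3 + 0) = 4 - 5*(-3) = 4 - 1*(-15) = 4 + 15 = 19)
T(V) = 2*V*(-88 + V) (T(V) = (-88 + V)*(2*V) = 2*V*(-88 + V))
T(J(10))/(-14224 - 1*16801) + 16077/b = (2*19*(-88 + 19))/(-14224 - 1*16801) + 16077/37010 = (2*19*(-69))/(-14224 - 16801) + 16077*(1/37010) = -2622/(-31025) + 16077/37010 = -2622*(-1/31025) + 16077/37010 = 2622/31025 + 16077/37010 = 119165829/229647050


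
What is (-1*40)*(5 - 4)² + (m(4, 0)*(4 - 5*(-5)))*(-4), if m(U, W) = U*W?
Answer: -40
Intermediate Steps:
(-1*40)*(5 - 4)² + (m(4, 0)*(4 - 5*(-5)))*(-4) = (-1*40)*(5 - 4)² + ((4*0)*(4 - 5*(-5)))*(-4) = -40*1² + (0*(4 + 25))*(-4) = -40*1 + (0*29)*(-4) = -40 + 0*(-4) = -40 + 0 = -40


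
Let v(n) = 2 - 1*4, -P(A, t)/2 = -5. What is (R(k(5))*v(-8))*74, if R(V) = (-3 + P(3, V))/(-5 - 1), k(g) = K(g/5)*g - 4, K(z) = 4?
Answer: 518/3 ≈ 172.67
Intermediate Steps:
P(A, t) = 10 (P(A, t) = -2*(-5) = 10)
k(g) = -4 + 4*g (k(g) = 4*g - 4 = -4 + 4*g)
v(n) = -2 (v(n) = 2 - 4 = -2)
R(V) = -7/6 (R(V) = (-3 + 10)/(-5 - 1) = 7/(-6) = 7*(-⅙) = -7/6)
(R(k(5))*v(-8))*74 = -7/6*(-2)*74 = (7/3)*74 = 518/3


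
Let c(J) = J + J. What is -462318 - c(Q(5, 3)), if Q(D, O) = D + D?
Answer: -462338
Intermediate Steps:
Q(D, O) = 2*D
c(J) = 2*J
-462318 - c(Q(5, 3)) = -462318 - 2*2*5 = -462318 - 2*10 = -462318 - 1*20 = -462318 - 20 = -462338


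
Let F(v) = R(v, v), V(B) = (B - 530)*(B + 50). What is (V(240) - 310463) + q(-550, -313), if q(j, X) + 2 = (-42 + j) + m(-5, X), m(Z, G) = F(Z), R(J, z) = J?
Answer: -395162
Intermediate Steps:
V(B) = (-530 + B)*(50 + B)
F(v) = v
m(Z, G) = Z
q(j, X) = -49 + j (q(j, X) = -2 + ((-42 + j) - 5) = -2 + (-47 + j) = -49 + j)
(V(240) - 310463) + q(-550, -313) = ((-26500 + 240**2 - 480*240) - 310463) + (-49 - 550) = ((-26500 + 57600 - 115200) - 310463) - 599 = (-84100 - 310463) - 599 = -394563 - 599 = -395162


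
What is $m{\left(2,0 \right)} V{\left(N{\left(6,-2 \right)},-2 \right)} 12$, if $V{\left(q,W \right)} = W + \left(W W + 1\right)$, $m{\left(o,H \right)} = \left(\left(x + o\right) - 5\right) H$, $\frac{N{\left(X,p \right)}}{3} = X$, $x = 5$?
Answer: $0$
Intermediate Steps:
$N{\left(X,p \right)} = 3 X$
$m{\left(o,H \right)} = H o$ ($m{\left(o,H \right)} = \left(\left(5 + o\right) - 5\right) H = o H = H o$)
$V{\left(q,W \right)} = 1 + W + W^{2}$ ($V{\left(q,W \right)} = W + \left(W^{2} + 1\right) = W + \left(1 + W^{2}\right) = 1 + W + W^{2}$)
$m{\left(2,0 \right)} V{\left(N{\left(6,-2 \right)},-2 \right)} 12 = 0 \cdot 2 \left(1 - 2 + \left(-2\right)^{2}\right) 12 = 0 \left(1 - 2 + 4\right) 12 = 0 \cdot 3 \cdot 12 = 0 \cdot 12 = 0$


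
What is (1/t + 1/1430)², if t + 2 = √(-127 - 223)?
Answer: 7*(-1020*√14 + 145631*I)/(2044900*(-173*I + 10*√14)) ≈ -0.0027684 + 0.00052324*I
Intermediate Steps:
t = -2 + 5*I*√14 (t = -2 + √(-127 - 223) = -2 + √(-350) = -2 + 5*I*√14 ≈ -2.0 + 18.708*I)
(1/t + 1/1430)² = (1/(-2 + 5*I*√14) + 1/1430)² = (1/1430 + 1/(-2 + 5*I*√14))²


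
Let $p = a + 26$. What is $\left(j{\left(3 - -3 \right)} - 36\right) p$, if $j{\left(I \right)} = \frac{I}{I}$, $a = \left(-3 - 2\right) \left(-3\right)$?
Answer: $-1435$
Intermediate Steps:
$a = 15$ ($a = \left(-5\right) \left(-3\right) = 15$)
$j{\left(I \right)} = 1$
$p = 41$ ($p = 15 + 26 = 41$)
$\left(j{\left(3 - -3 \right)} - 36\right) p = \left(1 - 36\right) 41 = \left(-35\right) 41 = -1435$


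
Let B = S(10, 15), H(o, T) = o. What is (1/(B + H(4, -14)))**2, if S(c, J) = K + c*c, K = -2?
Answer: 1/10404 ≈ 9.6117e-5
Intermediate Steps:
S(c, J) = -2 + c**2 (S(c, J) = -2 + c*c = -2 + c**2)
B = 98 (B = -2 + 10**2 = -2 + 100 = 98)
(1/(B + H(4, -14)))**2 = (1/(98 + 4))**2 = (1/102)**2 = 1/10404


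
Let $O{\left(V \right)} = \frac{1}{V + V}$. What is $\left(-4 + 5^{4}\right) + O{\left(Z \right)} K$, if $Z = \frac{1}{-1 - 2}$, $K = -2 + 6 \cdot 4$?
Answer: $588$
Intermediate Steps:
$K = 22$ ($K = -2 + 24 = 22$)
$Z = - \frac{1}{3}$ ($Z = \frac{1}{-3} = - \frac{1}{3} \approx -0.33333$)
$O{\left(V \right)} = \frac{1}{2 V}$
$\left(-4 + 5^{4}\right) + O{\left(Z \right)} K = \left(-4 + 5^{4}\right) + \frac{1}{2 \left(- \frac{1}{3}\right)} 22 = \left(-4 + 625\right) + \frac{1}{2} \left(-3\right) 22 = 621 - 33 = 588$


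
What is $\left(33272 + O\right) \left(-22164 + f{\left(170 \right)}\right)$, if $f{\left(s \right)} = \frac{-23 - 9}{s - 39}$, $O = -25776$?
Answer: $- \frac{21764755936}{131} \approx -1.6614 \cdot 10^{8}$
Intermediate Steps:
$f{\left(s \right)} = - \frac{32}{-39 + s}$
$\left(33272 + O\right) \left(-22164 + f{\left(170 \right)}\right) = \left(33272 - 25776\right) \left(-22164 - \frac{32}{-39 + 170}\right) = 7496 \left(-22164 - \frac{32}{131}\right) = 7496 \left(- \frac{2903516}{131}\right) = - \frac{21764755936}{131}$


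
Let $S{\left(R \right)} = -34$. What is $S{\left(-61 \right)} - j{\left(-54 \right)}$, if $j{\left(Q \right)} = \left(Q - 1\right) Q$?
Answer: $-3004$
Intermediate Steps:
$j{\left(Q \right)} = Q \left(-1 + Q\right)$ ($j{\left(Q \right)} = \left(-1 + Q\right) Q = Q \left(-1 + Q\right)$)
$S{\left(-61 \right)} - j{\left(-54 \right)} = -34 - - 54 \left(-1 - 54\right) = -34 - \left(-54\right) \left(-55\right) = -34 - 2970 = -3004$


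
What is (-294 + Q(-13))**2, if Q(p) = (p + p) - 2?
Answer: 103684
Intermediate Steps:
Q(p) = -2 + 2*p (Q(p) = 2*p - 2 = -2 + 2*p)
(-294 + Q(-13))**2 = (-294 + (-2 + 2*(-13)))**2 = (-294 + (-2 - 26))**2 = (-294 - 28)**2 = (-322)**2 = 103684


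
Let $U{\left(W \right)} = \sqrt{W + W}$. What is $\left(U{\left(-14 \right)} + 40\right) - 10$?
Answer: $30 + 2 i \sqrt{7} \approx 30.0 + 5.2915 i$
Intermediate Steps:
$U{\left(W \right)} = \sqrt{2} \sqrt{W}$ ($U{\left(W \right)} = \sqrt{2 W} = \sqrt{2} \sqrt{W}$)
$\left(U{\left(-14 \right)} + 40\right) - 10 = \left(\sqrt{2} \sqrt{-14} + 40\right) - 10 = \left(\sqrt{2} i \sqrt{14} + 40\right) - 10 = \left(2 i \sqrt{7} + 40\right) - 10 = \left(40 + 2 i \sqrt{7}\right) - 10 = 30 + 2 i \sqrt{7}$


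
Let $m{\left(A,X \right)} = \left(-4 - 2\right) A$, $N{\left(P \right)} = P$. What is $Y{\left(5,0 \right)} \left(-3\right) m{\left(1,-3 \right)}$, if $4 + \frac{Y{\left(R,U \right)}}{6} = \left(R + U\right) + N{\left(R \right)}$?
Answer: $648$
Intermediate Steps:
$m{\left(A,X \right)} = - 6 A$
$Y{\left(R,U \right)} = -24 + 6 U + 12 R$ ($Y{\left(R,U \right)} = -24 + 6 \left(\left(R + U\right) + R\right) = -24 + 6 \left(U + 2 R\right) = -24 + \left(6 U + 12 R\right) = -24 + 6 U + 12 R$)
$Y{\left(5,0 \right)} \left(-3\right) m{\left(1,-3 \right)} = \left(-24 + 6 \cdot 0 + 12 \cdot 5\right) \left(-3\right) \left(\left(-6\right) 1\right) = \left(-24 + 0 + 60\right) \left(-3\right) \left(-6\right) = 36 \left(-3\right) \left(-6\right) = \left(-108\right) \left(-6\right) = 648$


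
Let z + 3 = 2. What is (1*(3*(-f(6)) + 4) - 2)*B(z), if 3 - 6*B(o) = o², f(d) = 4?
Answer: -10/3 ≈ -3.3333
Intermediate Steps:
z = -1 (z = -3 + 2 = -1)
B(o) = ½ - o²/6
(1*(3*(-f(6)) + 4) - 2)*B(z) = (1*(3*(-1*4) + 4) - 2)*(½ - ⅙*(-1)²) = (1*(3*(-4) + 4) - 2)*(½ - ⅙*1) = (1*(-12 + 4) - 2)*(½ - ⅙) = (1*(-8) - 2)*(⅓) = (-8 - 2)*(⅓) = -10*⅓ = -10/3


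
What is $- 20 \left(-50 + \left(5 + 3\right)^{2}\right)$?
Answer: $-280$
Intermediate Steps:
$- 20 \left(-50 + \left(5 + 3\right)^{2}\right) = - 20 \left(-50 + 8^{2}\right) = - 20 \left(-50 + 64\right) = \left(-20\right) 14 = -280$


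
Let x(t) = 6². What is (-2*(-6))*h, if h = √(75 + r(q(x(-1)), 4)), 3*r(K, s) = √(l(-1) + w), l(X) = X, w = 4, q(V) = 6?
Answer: 4*√(675 + 3*√3) ≈ 104.32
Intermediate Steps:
x(t) = 36
r(K, s) = √3/3 (r(K, s) = √(-1 + 4)/3 = √3/3)
h = √(75 + √3/3) ≈ 8.6935
(-2*(-6))*h = (-2*(-6))*(√(675 + 3*√3)/3) = 12*(√(675 + 3*√3)/3) = 4*√(675 + 3*√3)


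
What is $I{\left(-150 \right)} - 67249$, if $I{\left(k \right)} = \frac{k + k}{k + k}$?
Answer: $-67248$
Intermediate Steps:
$I{\left(k \right)} = 1$ ($I{\left(k \right)} = \frac{2 k}{2 k} = 2 k \frac{1}{2 k} = 1$)
$I{\left(-150 \right)} - 67249 = 1 - 67249 = -67248$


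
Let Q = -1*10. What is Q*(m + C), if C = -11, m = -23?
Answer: 340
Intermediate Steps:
Q = -10
Q*(m + C) = -10*(-23 - 11) = -10*(-34) = 340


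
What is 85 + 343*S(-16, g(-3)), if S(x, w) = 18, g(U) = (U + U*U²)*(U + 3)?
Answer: 6259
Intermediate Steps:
g(U) = (3 + U)*(U + U³) (g(U) = (U + U³)*(3 + U) = (3 + U)*(U + U³))
85 + 343*S(-16, g(-3)) = 85 + 343*18 = 85 + 6174 = 6259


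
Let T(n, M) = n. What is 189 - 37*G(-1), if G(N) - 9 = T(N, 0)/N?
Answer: -181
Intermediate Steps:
G(N) = 10 (G(N) = 9 + N/N = 9 + 1 = 10)
189 - 37*G(-1) = 189 - 37*10 = 189 - 1*370 = 189 - 370 = -181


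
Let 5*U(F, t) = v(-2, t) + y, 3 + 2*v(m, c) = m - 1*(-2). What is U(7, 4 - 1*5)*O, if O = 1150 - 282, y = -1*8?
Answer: -8246/5 ≈ -1649.2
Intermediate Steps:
v(m, c) = -½ + m/2 (v(m, c) = -3/2 + (m - 1*(-2))/2 = -3/2 + (m + 2)/2 = -3/2 + (2 + m)/2 = -3/2 + (1 + m/2) = -½ + m/2)
y = -8
O = 868
U(F, t) = -19/10 (U(F, t) = ((-½ + (½)*(-2)) - 8)/5 = ((-½ - 1) - 8)/5 = (-3/2 - 8)/5 = (⅕)*(-19/2) = -19/10)
U(7, 4 - 1*5)*O = -19/10*868 = -8246/5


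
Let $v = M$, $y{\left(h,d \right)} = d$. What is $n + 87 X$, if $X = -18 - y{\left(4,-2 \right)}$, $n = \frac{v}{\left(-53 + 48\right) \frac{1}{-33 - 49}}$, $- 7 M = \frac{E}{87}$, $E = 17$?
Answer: $- \frac{4240034}{3045} \approx -1392.5$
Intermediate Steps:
$M = - \frac{17}{609}$ ($M = - \frac{17 \cdot \frac{1}{87}}{7} = \left(- \frac{1}{7}\right) \frac{17}{87} = - \frac{17}{609} \approx -0.027915$)
$v = - \frac{17}{609} \approx -0.027915$
$n = - \frac{1394}{3045}$ ($n = - \frac{17}{609 \frac{-53 + 48}{-33 - 49}} = - \frac{17}{609 \left(- \frac{5}{-82}\right)} = - \frac{17}{609 \left(\left(-5\right) \left(- \frac{1}{82}\right)\right)} = - \frac{17}{609 \cdot \frac{5}{82}} = \left(- \frac{17}{609}\right) \frac{82}{5} = - \frac{1394}{3045} \approx -0.4578$)
$X = -16$ ($X = -18 - -2 = -18 + 2 = -16$)
$n + 87 X = - \frac{1394}{3045} + 87 \left(-16\right) = - \frac{1394}{3045} - 1392 = - \frac{4240034}{3045}$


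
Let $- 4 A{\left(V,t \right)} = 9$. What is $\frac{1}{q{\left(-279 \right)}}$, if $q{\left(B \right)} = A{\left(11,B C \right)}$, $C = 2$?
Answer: $- \frac{4}{9} \approx -0.44444$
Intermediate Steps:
$A{\left(V,t \right)} = - \frac{9}{4}$ ($A{\left(V,t \right)} = \left(- \frac{1}{4}\right) 9 = - \frac{9}{4}$)
$q{\left(B \right)} = - \frac{9}{4}$
$\frac{1}{q{\left(-279 \right)}} = \frac{1}{- \frac{9}{4}} = - \frac{4}{9}$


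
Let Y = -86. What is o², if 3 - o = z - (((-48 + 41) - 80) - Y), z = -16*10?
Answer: 26244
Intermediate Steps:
z = -160
o = 162 (o = 3 - (-160 - (((-48 + 41) - 80) - 1*(-86))) = 3 - (-160 - ((-7 - 80) + 86)) = 3 - (-160 - (-87 + 86)) = 3 - (-160 - 1*(-1)) = 3 - (-160 + 1) = 3 - 1*(-159) = 3 + 159 = 162)
o² = 162² = 26244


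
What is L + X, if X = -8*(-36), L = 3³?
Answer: 315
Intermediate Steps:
L = 27
X = 288
L + X = 27 + 288 = 315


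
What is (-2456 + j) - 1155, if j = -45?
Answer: -3656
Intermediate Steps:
(-2456 + j) - 1155 = (-2456 - 45) - 1155 = -2501 - 1155 = -3656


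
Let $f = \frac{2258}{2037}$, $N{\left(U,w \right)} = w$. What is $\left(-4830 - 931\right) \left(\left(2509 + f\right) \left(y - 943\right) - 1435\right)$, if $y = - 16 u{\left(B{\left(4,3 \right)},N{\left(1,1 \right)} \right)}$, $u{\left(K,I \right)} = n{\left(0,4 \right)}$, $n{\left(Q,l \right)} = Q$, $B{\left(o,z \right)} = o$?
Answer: $\frac{3970619388284}{291} \approx 1.3645 \cdot 10^{10}$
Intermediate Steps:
$f = \frac{2258}{2037}$ ($f = 2258 \cdot \frac{1}{2037} = \frac{2258}{2037} \approx 1.1085$)
$u{\left(K,I \right)} = 0$
$y = 0$ ($y = \left(-16\right) 0 = 0$)
$\left(-4830 - 931\right) \left(\left(2509 + f\right) \left(y - 943\right) - 1435\right) = \left(-4830 - 931\right) \left(\left(2509 + \frac{2258}{2037}\right) \left(0 - 943\right) - 1435\right) = - 5761 \left(\frac{5113091}{2037} \left(-943\right) - 1435\right) = - 5761 \left(- \frac{4821644813}{2037} - 1435\right) = \left(-5761\right) \left(- \frac{4824567908}{2037}\right) = \frac{3970619388284}{291}$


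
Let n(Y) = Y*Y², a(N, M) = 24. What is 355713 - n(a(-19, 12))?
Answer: 341889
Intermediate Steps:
n(Y) = Y³
355713 - n(a(-19, 12)) = 355713 - 1*24³ = 355713 - 1*13824 = 355713 - 13824 = 341889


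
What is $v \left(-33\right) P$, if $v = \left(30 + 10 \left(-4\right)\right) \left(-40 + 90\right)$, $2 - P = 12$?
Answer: $-165000$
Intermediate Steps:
$P = -10$ ($P = 2 - 12 = -10$)
$v = -500$ ($v = \left(30 - 40\right) 50 = \left(-10\right) 50 = -500$)
$v \left(-33\right) P = \left(-500\right) \left(-33\right) \left(-10\right) = 16500 \left(-10\right) = -165000$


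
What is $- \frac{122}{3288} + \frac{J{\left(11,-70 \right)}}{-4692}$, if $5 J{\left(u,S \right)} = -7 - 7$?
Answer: $- \frac{117337}{3214020} \approx -0.036508$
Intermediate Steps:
$J{\left(u,S \right)} = - \frac{14}{5}$ ($J{\left(u,S \right)} = \frac{-7 - 7}{5} = \frac{1}{5} \left(-14\right) = - \frac{14}{5}$)
$- \frac{122}{3288} + \frac{J{\left(11,-70 \right)}}{-4692} = - \frac{122}{3288} - \frac{14}{5 \left(-4692\right)} = \left(-122\right) \frac{1}{3288} - - \frac{7}{11730} = - \frac{61}{1644} + \frac{7}{11730} = - \frac{117337}{3214020}$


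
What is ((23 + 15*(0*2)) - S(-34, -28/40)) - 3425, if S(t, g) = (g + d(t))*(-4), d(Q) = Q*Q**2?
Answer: -803104/5 ≈ -1.6062e+5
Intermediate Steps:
d(Q) = Q**3
S(t, g) = -4*g - 4*t**3 (S(t, g) = (g + t**3)*(-4) = -4*g - 4*t**3)
((23 + 15*(0*2)) - S(-34, -28/40)) - 3425 = ((23 + 15*(0*2)) - (-(-112)/40 - 4*(-34)**3)) - 3425 = ((23 + 15*0) - (-(-112)/40 - 4*(-39304))) - 3425 = ((23 + 0) - (-4*(-7/10) + 157216)) - 3425 = (23 - (14/5 + 157216)) - 3425 = (23 - 1*786094/5) - 3425 = (23 - 786094/5) - 3425 = -785979/5 - 3425 = -803104/5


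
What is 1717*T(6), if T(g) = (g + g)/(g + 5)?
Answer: 20604/11 ≈ 1873.1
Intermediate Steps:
T(g) = 2*g/(5 + g) (T(g) = (2*g)/(5 + g) = 2*g/(5 + g))
1717*T(6) = 1717*(2*6/(5 + 6)) = 1717*(2*6/11) = 1717*(2*6*(1/11)) = 1717*(12/11) = 20604/11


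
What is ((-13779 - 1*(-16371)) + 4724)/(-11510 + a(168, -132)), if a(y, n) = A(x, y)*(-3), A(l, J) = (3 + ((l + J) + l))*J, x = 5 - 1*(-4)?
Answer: -3658/53383 ≈ -0.068524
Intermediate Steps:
x = 9 (x = 5 + 4 = 9)
A(l, J) = J*(3 + J + 2*l) (A(l, J) = (3 + ((J + l) + l))*J = (3 + (J + 2*l))*J = (3 + J + 2*l)*J = J*(3 + J + 2*l))
a(y, n) = -3*y*(21 + y) (a(y, n) = (y*(3 + y + 2*9))*(-3) = (y*(3 + y + 18))*(-3) = (y*(21 + y))*(-3) = -3*y*(21 + y))
((-13779 - 1*(-16371)) + 4724)/(-11510 + a(168, -132)) = ((-13779 - 1*(-16371)) + 4724)/(-11510 - 3*168*(21 + 168)) = ((-13779 + 16371) + 4724)/(-11510 - 3*168*189) = (2592 + 4724)/(-11510 - 95256) = 7316/(-106766) = 7316*(-1/106766) = -3658/53383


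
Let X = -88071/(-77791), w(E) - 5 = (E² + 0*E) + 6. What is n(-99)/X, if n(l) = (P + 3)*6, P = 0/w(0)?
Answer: 466746/29357 ≈ 15.899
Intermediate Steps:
w(E) = 11 + E² (w(E) = 5 + ((E² + 0*E) + 6) = 5 + ((E² + 0) + 6) = 5 + (E² + 6) = 5 + (6 + E²) = 11 + E²)
P = 0 (P = 0/(11 + 0²) = 0/(11 + 0) = 0/11 = 0*(1/11) = 0)
n(l) = 18 (n(l) = (0 + 3)*6 = 3*6 = 18)
X = 88071/77791 (X = -88071*(-1/77791) = 88071/77791 ≈ 1.1321)
n(-99)/X = 18/(88071/77791) = 18*(77791/88071) = 466746/29357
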